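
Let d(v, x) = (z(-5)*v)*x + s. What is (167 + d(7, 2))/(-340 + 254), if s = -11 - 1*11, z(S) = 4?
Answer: -201/86 ≈ -2.3372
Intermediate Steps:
s = -22 (s = -11 - 11 = -22)
d(v, x) = -22 + 4*v*x (d(v, x) = (4*v)*x - 22 = 4*v*x - 22 = -22 + 4*v*x)
(167 + d(7, 2))/(-340 + 254) = (167 + (-22 + 4*7*2))/(-340 + 254) = (167 + (-22 + 56))/(-86) = (167 + 34)*(-1/86) = 201*(-1/86) = -201/86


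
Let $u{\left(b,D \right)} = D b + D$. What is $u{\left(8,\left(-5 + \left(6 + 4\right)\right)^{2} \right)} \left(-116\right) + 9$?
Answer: $-26091$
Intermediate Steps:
$u{\left(b,D \right)} = D + D b$
$u{\left(8,\left(-5 + \left(6 + 4\right)\right)^{2} \right)} \left(-116\right) + 9 = \left(-5 + \left(6 + 4\right)\right)^{2} \left(1 + 8\right) \left(-116\right) + 9 = \left(-5 + 10\right)^{2} \cdot 9 \left(-116\right) + 9 = 5^{2} \cdot 9 \left(-116\right) + 9 = 25 \cdot 9 \left(-116\right) + 9 = 225 \left(-116\right) + 9 = -26100 + 9 = -26091$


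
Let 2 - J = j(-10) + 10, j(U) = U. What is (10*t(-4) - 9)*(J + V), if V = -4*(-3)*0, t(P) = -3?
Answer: -78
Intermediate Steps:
J = 2 (J = 2 - (-10 + 10) = 2 - 1*0 = 2 + 0 = 2)
V = 0 (V = 12*0 = 0)
(10*t(-4) - 9)*(J + V) = (10*(-3) - 9)*(2 + 0) = (-30 - 9)*2 = -39*2 = -78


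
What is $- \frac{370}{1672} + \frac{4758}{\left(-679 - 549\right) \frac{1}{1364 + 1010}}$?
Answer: $- \frac{2360814623}{256652} \approx -9198.5$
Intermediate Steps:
$- \frac{370}{1672} + \frac{4758}{\left(-679 - 549\right) \frac{1}{1364 + 1010}} = \left(-370\right) \frac{1}{1672} + \frac{4758}{\left(-1228\right) \frac{1}{2374}} = - \frac{185}{836} + \frac{4758}{\left(-1228\right) \frac{1}{2374}} = - \frac{185}{836} + \frac{4758}{- \frac{614}{1187}} = - \frac{185}{836} + 4758 \left(- \frac{1187}{614}\right) = - \frac{185}{836} - \frac{2823873}{307} = - \frac{2360814623}{256652}$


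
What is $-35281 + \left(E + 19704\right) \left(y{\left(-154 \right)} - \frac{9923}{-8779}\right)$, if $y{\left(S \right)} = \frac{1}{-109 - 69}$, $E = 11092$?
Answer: $- \frac{503923041}{781331} \approx -644.96$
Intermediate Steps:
$y{\left(S \right)} = - \frac{1}{178}$ ($y{\left(S \right)} = \frac{1}{-178} = - \frac{1}{178}$)
$-35281 + \left(E + 19704\right) \left(y{\left(-154 \right)} - \frac{9923}{-8779}\right) = -35281 + \left(11092 + 19704\right) \left(- \frac{1}{178} - \frac{9923}{-8779}\right) = -35281 + 30796 \left(- \frac{1}{178} - - \frac{9923}{8779}\right) = -35281 + 30796 \left(- \frac{1}{178} + \frac{9923}{8779}\right) = -35281 + 30796 \cdot \frac{1757515}{1562662} = -35281 + \frac{27062215970}{781331} = - \frac{503923041}{781331}$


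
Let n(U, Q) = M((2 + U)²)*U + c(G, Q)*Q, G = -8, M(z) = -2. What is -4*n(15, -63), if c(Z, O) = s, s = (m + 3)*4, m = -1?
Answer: 2136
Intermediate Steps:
s = 8 (s = (-1 + 3)*4 = 2*4 = 8)
c(Z, O) = 8
n(U, Q) = -2*U + 8*Q
-4*n(15, -63) = -4*(-2*15 + 8*(-63)) = -4*(-30 - 504) = -4*(-534) = 2136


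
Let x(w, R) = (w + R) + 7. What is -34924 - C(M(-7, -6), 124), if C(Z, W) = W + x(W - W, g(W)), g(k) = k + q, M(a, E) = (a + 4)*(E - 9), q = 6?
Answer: -35185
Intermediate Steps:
M(a, E) = (-9 + E)*(4 + a) (M(a, E) = (4 + a)*(-9 + E) = (-9 + E)*(4 + a))
g(k) = 6 + k (g(k) = k + 6 = 6 + k)
x(w, R) = 7 + R + w (x(w, R) = (R + w) + 7 = 7 + R + w)
C(Z, W) = 13 + 2*W (C(Z, W) = W + (7 + (6 + W) + (W - W)) = W + (7 + (6 + W) + 0) = W + (13 + W) = 13 + 2*W)
-34924 - C(M(-7, -6), 124) = -34924 - (13 + 2*124) = -34924 - (13 + 248) = -34924 - 1*261 = -34924 - 261 = -35185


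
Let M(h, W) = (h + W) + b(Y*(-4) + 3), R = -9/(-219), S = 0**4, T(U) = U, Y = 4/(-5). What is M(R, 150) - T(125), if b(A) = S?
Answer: 1828/73 ≈ 25.041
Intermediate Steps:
Y = -4/5 (Y = 4*(-1/5) = -4/5 ≈ -0.80000)
S = 0
R = 3/73 (R = -9*(-1/219) = 3/73 ≈ 0.041096)
b(A) = 0
M(h, W) = W + h (M(h, W) = (h + W) + 0 = (W + h) + 0 = W + h)
M(R, 150) - T(125) = (150 + 3/73) - 1*125 = 10953/73 - 125 = 1828/73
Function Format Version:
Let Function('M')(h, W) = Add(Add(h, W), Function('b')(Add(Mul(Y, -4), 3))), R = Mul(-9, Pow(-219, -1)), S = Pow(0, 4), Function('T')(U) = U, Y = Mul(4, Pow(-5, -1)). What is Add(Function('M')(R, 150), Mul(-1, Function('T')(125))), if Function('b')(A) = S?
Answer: Rational(1828, 73) ≈ 25.041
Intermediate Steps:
Y = Rational(-4, 5) (Y = Mul(4, Rational(-1, 5)) = Rational(-4, 5) ≈ -0.80000)
S = 0
R = Rational(3, 73) (R = Mul(-9, Rational(-1, 219)) = Rational(3, 73) ≈ 0.041096)
Function('b')(A) = 0
Function('M')(h, W) = Add(W, h) (Function('M')(h, W) = Add(Add(h, W), 0) = Add(Add(W, h), 0) = Add(W, h))
Add(Function('M')(R, 150), Mul(-1, Function('T')(125))) = Add(Add(150, Rational(3, 73)), Mul(-1, 125)) = Add(Rational(10953, 73), -125) = Rational(1828, 73)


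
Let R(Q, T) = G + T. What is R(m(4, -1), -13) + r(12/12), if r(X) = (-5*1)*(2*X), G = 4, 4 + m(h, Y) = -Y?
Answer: -19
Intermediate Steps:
m(h, Y) = -4 - Y
R(Q, T) = 4 + T
r(X) = -10*X
R(m(4, -1), -13) + r(12/12) = (4 - 13) - 120/12 = -9 - 120/12 = -9 - 10*1 = -9 - 10 = -19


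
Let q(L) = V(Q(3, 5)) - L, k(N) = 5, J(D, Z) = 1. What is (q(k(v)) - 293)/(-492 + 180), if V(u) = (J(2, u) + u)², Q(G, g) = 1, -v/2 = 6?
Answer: 49/52 ≈ 0.94231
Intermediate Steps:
v = -12 (v = -2*6 = -12)
V(u) = (1 + u)²
q(L) = 4 - L (q(L) = (1 + 1)² - L = 2² - L = 4 - L)
(q(k(v)) - 293)/(-492 + 180) = ((4 - 1*5) - 293)/(-492 + 180) = ((4 - 5) - 293)/(-312) = (-1 - 293)*(-1/312) = -294*(-1/312) = 49/52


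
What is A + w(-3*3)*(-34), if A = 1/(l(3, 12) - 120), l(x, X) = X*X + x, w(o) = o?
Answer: 8263/27 ≈ 306.04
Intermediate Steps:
l(x, X) = x + X² (l(x, X) = X² + x = x + X²)
A = 1/27 (A = 1/((3 + 12²) - 120) = 1/((3 + 144) - 120) = 1/(147 - 120) = 1/27 ≈ 0.037037)
A + w(-3*3)*(-34) = 1/27 - 3*3*(-34) = 1/27 - 9*(-34) = 1/27 + 306 = 8263/27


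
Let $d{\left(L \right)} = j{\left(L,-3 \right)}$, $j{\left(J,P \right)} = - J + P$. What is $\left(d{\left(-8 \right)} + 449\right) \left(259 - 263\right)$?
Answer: $-1816$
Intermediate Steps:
$j{\left(J,P \right)} = P - J$
$d{\left(L \right)} = -3 - L$
$\left(d{\left(-8 \right)} + 449\right) \left(259 - 263\right) = \left(\left(-3 - -8\right) + 449\right) \left(259 - 263\right) = \left(\left(-3 + 8\right) + 449\right) \left(-4\right) = \left(5 + 449\right) \left(-4\right) = 454 \left(-4\right) = -1816$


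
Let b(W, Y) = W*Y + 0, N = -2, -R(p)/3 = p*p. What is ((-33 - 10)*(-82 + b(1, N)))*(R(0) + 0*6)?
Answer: 0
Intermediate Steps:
R(p) = -3*p² (R(p) = -3*p*p = -3*p²)
b(W, Y) = W*Y
((-33 - 10)*(-82 + b(1, N)))*(R(0) + 0*6) = ((-33 - 10)*(-82 + 1*(-2)))*(-3*0² + 0*6) = (-43*(-82 - 2))*(-3*0 + 0) = (-43*(-84))*(0 + 0) = 3612*0 = 0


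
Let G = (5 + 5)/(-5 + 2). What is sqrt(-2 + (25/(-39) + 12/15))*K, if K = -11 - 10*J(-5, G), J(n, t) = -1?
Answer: -I*sqrt(70005)/195 ≈ -1.3568*I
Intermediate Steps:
G = -10/3 (G = 10/(-3) = 10*(-1/3) = -10/3 ≈ -3.3333)
K = -1 (K = -11 - 10*(-1) = -11 + 10 = -1)
sqrt(-2 + (25/(-39) + 12/15))*K = sqrt(-2 + (25/(-39) + 12/15))*(-1) = sqrt(-2 + (25*(-1/39) + 12*(1/15)))*(-1) = sqrt(-2 + (-25/39 + 4/5))*(-1) = sqrt(-2 + 31/195)*(-1) = sqrt(-359/195)*(-1) = (I*sqrt(70005)/195)*(-1) = -I*sqrt(70005)/195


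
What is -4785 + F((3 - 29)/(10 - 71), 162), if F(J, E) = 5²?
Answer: -4760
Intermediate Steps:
F(J, E) = 25
-4785 + F((3 - 29)/(10 - 71), 162) = -4785 + 25 = -4760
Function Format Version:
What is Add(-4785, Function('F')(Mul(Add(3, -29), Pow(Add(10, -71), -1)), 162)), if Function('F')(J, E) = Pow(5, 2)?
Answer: -4760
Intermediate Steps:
Function('F')(J, E) = 25
Add(-4785, Function('F')(Mul(Add(3, -29), Pow(Add(10, -71), -1)), 162)) = Add(-4785, 25) = -4760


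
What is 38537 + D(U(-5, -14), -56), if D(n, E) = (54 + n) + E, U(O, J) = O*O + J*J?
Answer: 38756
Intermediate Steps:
U(O, J) = J**2 + O**2 (U(O, J) = O**2 + J**2 = J**2 + O**2)
D(n, E) = 54 + E + n
38537 + D(U(-5, -14), -56) = 38537 + (54 - 56 + ((-14)**2 + (-5)**2)) = 38537 + (54 - 56 + (196 + 25)) = 38537 + (54 - 56 + 221) = 38537 + 219 = 38756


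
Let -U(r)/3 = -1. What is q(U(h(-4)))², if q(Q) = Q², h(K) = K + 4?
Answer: 81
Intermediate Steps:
h(K) = 4 + K
U(r) = 3 (U(r) = -3*(-1) = 3)
q(U(h(-4)))² = (3²)² = 9² = 81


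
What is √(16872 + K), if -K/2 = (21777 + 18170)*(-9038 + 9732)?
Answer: 2*I*√13857391 ≈ 7445.1*I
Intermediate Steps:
K = -55446436 (K = -2*(21777 + 18170)*(-9038 + 9732) = -79894*694 = -2*27723218 = -55446436)
√(16872 + K) = √(16872 - 55446436) = √(-55429564) = 2*I*√13857391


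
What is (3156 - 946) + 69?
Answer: 2279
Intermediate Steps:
(3156 - 946) + 69 = 2210 + 69 = 2279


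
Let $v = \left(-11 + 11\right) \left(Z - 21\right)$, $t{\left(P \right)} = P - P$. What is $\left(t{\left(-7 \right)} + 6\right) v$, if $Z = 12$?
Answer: $0$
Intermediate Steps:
$t{\left(P \right)} = 0$
$v = 0$ ($v = \left(-11 + 11\right) \left(12 - 21\right) = 0 \left(-9\right) = 0$)
$\left(t{\left(-7 \right)} + 6\right) v = \left(0 + 6\right) 0 = 6 \cdot 0 = 0$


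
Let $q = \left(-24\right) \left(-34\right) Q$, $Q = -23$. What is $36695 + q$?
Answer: $17927$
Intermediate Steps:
$q = -18768$ ($q = \left(-24\right) \left(-34\right) \left(-23\right) = 816 \left(-23\right) = -18768$)
$36695 + q = 36695 - 18768 = 17927$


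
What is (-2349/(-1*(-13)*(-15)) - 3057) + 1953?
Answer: -70977/65 ≈ -1092.0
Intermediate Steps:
(-2349/(-1*(-13)*(-15)) - 3057) + 1953 = (-2349/(13*(-15)) - 3057) + 1953 = (-2349/(-195) - 3057) + 1953 = (-2349*(-1/195) - 3057) + 1953 = (783/65 - 3057) + 1953 = -197922/65 + 1953 = -70977/65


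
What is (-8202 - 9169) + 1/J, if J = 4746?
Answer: -82442765/4746 ≈ -17371.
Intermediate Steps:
(-8202 - 9169) + 1/J = (-8202 - 9169) + 1/4746 = -17371 + 1/4746 = -82442765/4746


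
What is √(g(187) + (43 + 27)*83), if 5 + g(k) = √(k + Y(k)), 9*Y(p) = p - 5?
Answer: √(52245 + 3*√1865)/3 ≈ 76.285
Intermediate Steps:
Y(p) = -5/9 + p/9 (Y(p) = (p - 5)/9 = (-5 + p)/9 = -5/9 + p/9)
g(k) = -5 + √(-5/9 + 10*k/9) (g(k) = -5 + √(k + (-5/9 + k/9)) = -5 + √(-5/9 + 10*k/9))
√(g(187) + (43 + 27)*83) = √((-5 + √(-5 + 10*187)/3) + (43 + 27)*83) = √((-5 + √(-5 + 1870)/3) + 70*83) = √((-5 + √1865/3) + 5810) = √(5805 + √1865/3)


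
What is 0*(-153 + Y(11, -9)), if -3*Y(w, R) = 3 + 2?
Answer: 0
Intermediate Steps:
Y(w, R) = -5/3 (Y(w, R) = -(3 + 2)/3 = -⅓*5 = -5/3)
0*(-153 + Y(11, -9)) = 0*(-153 - 5/3) = 0*(-464/3) = 0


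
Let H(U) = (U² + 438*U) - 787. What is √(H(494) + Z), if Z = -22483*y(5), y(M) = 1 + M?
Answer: 329*√3 ≈ 569.84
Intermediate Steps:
H(U) = -787 + U² + 438*U
Z = -134898 (Z = -22483*(1 + 5) = -22483*6 = -134898)
√(H(494) + Z) = √((-787 + 494² + 438*494) - 134898) = √((-787 + 244036 + 216372) - 134898) = √(459621 - 134898) = √324723 = 329*√3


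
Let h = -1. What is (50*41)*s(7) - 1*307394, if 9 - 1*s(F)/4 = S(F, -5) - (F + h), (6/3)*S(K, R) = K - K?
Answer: -184394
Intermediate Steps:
S(K, R) = 0 (S(K, R) = (K - K)/2 = (1/2)*0 = 0)
s(F) = 32 + 4*F (s(F) = 36 - 4*(0 - (F - 1)) = 36 - 4*(0 - (-1 + F)) = 36 - 4*(0 + (1 - F)) = 36 - 4*(1 - F) = 36 + (-4 + 4*F) = 32 + 4*F)
(50*41)*s(7) - 1*307394 = (50*41)*(32 + 4*7) - 1*307394 = 2050*(32 + 28) - 307394 = 2050*60 - 307394 = 123000 - 307394 = -184394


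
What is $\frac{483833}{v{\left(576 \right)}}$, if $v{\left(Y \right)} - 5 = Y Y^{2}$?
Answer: $\frac{483833}{191102981} \approx 0.0025318$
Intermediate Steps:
$v{\left(Y \right)} = 5 + Y^{3}$ ($v{\left(Y \right)} = 5 + Y Y^{2} = 5 + Y^{3}$)
$\frac{483833}{v{\left(576 \right)}} = \frac{483833}{5 + 576^{3}} = \frac{483833}{5 + 191102976} = \frac{483833}{191102981}$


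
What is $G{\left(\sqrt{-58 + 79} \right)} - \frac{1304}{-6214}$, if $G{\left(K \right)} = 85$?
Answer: $\frac{264747}{3107} \approx 85.21$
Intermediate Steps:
$G{\left(\sqrt{-58 + 79} \right)} - \frac{1304}{-6214} = 85 - \frac{1304}{-6214} = 85 - - \frac{652}{3107} = 85 + \frac{652}{3107} = \frac{264747}{3107}$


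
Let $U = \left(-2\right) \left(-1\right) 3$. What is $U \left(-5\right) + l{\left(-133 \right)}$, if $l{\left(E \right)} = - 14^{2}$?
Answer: $-226$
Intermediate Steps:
$U = 6$ ($U = 2 \cdot 3 = 6$)
$l{\left(E \right)} = -196$ ($l{\left(E \right)} = \left(-1\right) 196 = -196$)
$U \left(-5\right) + l{\left(-133 \right)} = 6 \left(-5\right) - 196 = -30 - 196 = -226$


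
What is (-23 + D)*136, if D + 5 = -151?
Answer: -24344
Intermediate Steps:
D = -156 (D = -5 - 151 = -156)
(-23 + D)*136 = (-23 - 156)*136 = -179*136 = -24344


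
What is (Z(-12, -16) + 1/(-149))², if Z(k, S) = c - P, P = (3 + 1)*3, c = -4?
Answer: 5688225/22201 ≈ 256.21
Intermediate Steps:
P = 12 (P = 4*3 = 12)
Z(k, S) = -16 (Z(k, S) = -4 - 1*12 = -4 - 12 = -16)
(Z(-12, -16) + 1/(-149))² = (-16 + 1/(-149))² = (-16 - 1/149)² = (-2385/149)² = 5688225/22201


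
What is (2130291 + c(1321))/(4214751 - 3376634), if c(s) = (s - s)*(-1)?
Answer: 2130291/838117 ≈ 2.5418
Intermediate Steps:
c(s) = 0 (c(s) = 0*(-1) = 0)
(2130291 + c(1321))/(4214751 - 3376634) = (2130291 + 0)/(4214751 - 3376634) = 2130291/838117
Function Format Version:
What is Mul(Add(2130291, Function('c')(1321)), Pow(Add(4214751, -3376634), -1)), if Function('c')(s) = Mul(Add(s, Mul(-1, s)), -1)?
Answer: Rational(2130291, 838117) ≈ 2.5418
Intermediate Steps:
Function('c')(s) = 0 (Function('c')(s) = Mul(0, -1) = 0)
Mul(Add(2130291, Function('c')(1321)), Pow(Add(4214751, -3376634), -1)) = Mul(Add(2130291, 0), Pow(Add(4214751, -3376634), -1)) = Mul(2130291, Pow(838117, -1)) = Mul(2130291, Rational(1, 838117)) = Rational(2130291, 838117)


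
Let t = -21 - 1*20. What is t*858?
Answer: -35178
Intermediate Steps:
t = -41 (t = -21 - 20 = -41)
t*858 = -41*858 = -35178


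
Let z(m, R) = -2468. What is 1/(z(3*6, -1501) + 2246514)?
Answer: 1/2244046 ≈ 4.4562e-7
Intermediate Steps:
1/(z(3*6, -1501) + 2246514) = 1/(-2468 + 2246514) = 1/2244046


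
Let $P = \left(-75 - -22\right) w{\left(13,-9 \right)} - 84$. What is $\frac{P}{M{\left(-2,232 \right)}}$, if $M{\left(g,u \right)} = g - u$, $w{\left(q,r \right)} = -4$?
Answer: $- \frac{64}{117} \approx -0.54701$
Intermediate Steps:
$P = 128$ ($P = \left(-75 - -22\right) \left(-4\right) - 84 = \left(-75 + 22\right) \left(-4\right) - 84 = \left(-53\right) \left(-4\right) - 84 = 212 - 84 = 128$)
$\frac{P}{M{\left(-2,232 \right)}} = \frac{128}{-2 - 232} = \frac{128}{-234} = 128 \left(- \frac{1}{234}\right) = - \frac{64}{117}$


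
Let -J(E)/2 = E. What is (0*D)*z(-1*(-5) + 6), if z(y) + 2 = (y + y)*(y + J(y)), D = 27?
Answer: 0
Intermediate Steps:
J(E) = -2*E
z(y) = -2 - 2*y² (z(y) = -2 + (y + y)*(y - 2*y) = -2 + (2*y)*(-y) = -2 - 2*y²)
(0*D)*z(-1*(-5) + 6) = (0*27)*(-2 - 2*(-1*(-5) + 6)²) = 0*(-2 - 2*(5 + 6)²) = 0*(-2 - 2*11²) = 0*(-2 - 2*121) = 0*(-2 - 242) = 0*(-244) = 0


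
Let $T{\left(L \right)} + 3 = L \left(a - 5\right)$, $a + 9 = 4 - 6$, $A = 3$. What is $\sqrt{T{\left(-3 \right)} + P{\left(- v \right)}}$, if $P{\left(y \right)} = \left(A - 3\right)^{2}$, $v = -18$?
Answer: $3 \sqrt{5} \approx 6.7082$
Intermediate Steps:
$a = -11$ ($a = -9 + \left(4 - 6\right) = -9 - 2 = -11$)
$T{\left(L \right)} = -3 - 16 L$ ($T{\left(L \right)} = -3 + L \left(-11 - 5\right) = -3 + L \left(-16\right) = -3 - 16 L$)
$P{\left(y \right)} = 0$ ($P{\left(y \right)} = \left(3 - 3\right)^{2} = 0^{2} = 0$)
$\sqrt{T{\left(-3 \right)} + P{\left(- v \right)}} = \sqrt{\left(-3 - -48\right) + 0} = \sqrt{\left(-3 + 48\right) + 0} = \sqrt{45 + 0} = \sqrt{45} = 3 \sqrt{5}$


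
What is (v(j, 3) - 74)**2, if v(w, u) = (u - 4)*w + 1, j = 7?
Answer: 6400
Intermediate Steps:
v(w, u) = 1 + w*(-4 + u) (v(w, u) = (-4 + u)*w + 1 = w*(-4 + u) + 1 = 1 + w*(-4 + u))
(v(j, 3) - 74)**2 = ((1 - 4*7 + 3*7) - 74)**2 = ((1 - 28 + 21) - 74)**2 = (-6 - 74)**2 = (-80)**2 = 6400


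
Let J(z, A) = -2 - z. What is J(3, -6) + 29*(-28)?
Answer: -817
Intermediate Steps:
J(3, -6) + 29*(-28) = (-2 - 1*3) + 29*(-28) = (-2 - 3) - 812 = -5 - 812 = -817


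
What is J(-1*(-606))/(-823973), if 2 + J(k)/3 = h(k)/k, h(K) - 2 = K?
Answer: 302/83221273 ≈ 3.6289e-6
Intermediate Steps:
h(K) = 2 + K
J(k) = -6 + 3*(2 + k)/k (J(k) = -6 + 3*((2 + k)/k) = -6 + 3*(2 + k)/k)
J(-1*(-606))/(-823973) = (-3 + 6/((-1*(-606))))/(-823973) = (-3 + 6/606)*(-1/823973) = (-3 + 6*(1/606))*(-1/823973) = (-3 + 1/101)*(-1/823973) = -302/101*(-1/823973) = 302/83221273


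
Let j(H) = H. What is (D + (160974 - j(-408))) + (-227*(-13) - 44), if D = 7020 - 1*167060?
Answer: 4249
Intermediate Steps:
D = -160040 (D = 7020 - 167060 = -160040)
(D + (160974 - j(-408))) + (-227*(-13) - 44) = (-160040 + (160974 - 1*(-408))) + (-227*(-13) - 44) = (-160040 + (160974 + 408)) + (2951 - 44) = (-160040 + 161382) + 2907 = 1342 + 2907 = 4249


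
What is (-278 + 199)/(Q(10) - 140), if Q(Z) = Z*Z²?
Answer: -79/860 ≈ -0.091860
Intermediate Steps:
Q(Z) = Z³
(-278 + 199)/(Q(10) - 140) = (-278 + 199)/(10³ - 140) = -79/(1000 - 140) = -79/860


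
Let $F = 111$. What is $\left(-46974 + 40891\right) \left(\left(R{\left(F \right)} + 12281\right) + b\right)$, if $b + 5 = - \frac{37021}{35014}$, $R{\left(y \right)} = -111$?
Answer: $- \frac{370114303141}{5002} \approx -7.3993 \cdot 10^{7}$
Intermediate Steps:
$b = - \frac{212091}{35014}$ ($b = -5 - \frac{37021}{35014} = - \frac{212091}{35014} \approx -6.0573$)
$\left(-46974 + 40891\right) \left(\left(R{\left(F \right)} + 12281\right) + b\right) = \left(-46974 + 40891\right) \left(\left(-111 + 12281\right) - \frac{212091}{35014}\right) = - 6083 \left(12170 - \frac{212091}{35014}\right) = \left(-6083\right) \frac{425908289}{35014} = - \frac{370114303141}{5002}$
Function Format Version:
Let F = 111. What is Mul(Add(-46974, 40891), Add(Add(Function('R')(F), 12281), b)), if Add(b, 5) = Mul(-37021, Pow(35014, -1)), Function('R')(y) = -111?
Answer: Rational(-370114303141, 5002) ≈ -7.3993e+7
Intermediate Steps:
b = Rational(-212091, 35014) (b = Add(-5, Mul(-37021, Pow(35014, -1))) = Add(-5, Mul(-37021, Rational(1, 35014))) = Add(-5, Rational(-37021, 35014)) = Rational(-212091, 35014) ≈ -6.0573)
Mul(Add(-46974, 40891), Add(Add(Function('R')(F), 12281), b)) = Mul(Add(-46974, 40891), Add(Add(-111, 12281), Rational(-212091, 35014))) = Mul(-6083, Add(12170, Rational(-212091, 35014))) = Mul(-6083, Rational(425908289, 35014)) = Rational(-370114303141, 5002)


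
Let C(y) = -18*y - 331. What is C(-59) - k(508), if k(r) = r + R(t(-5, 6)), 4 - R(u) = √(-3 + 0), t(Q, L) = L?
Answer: 219 + I*√3 ≈ 219.0 + 1.732*I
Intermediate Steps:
C(y) = -331 - 18*y
R(u) = 4 - I*√3 (R(u) = 4 - √(-3 + 0) = 4 - √(-3) = 4 - I*√3)
k(r) = 4 + r - I*√3 (k(r) = r + (4 - I*√3) = 4 + r - I*√3)
C(-59) - k(508) = (-331 - 18*(-59)) - (4 + 508 - I*√3) = (-331 + 1062) - (512 - I*√3) = 731 + (-512 + I*√3) = 219 + I*√3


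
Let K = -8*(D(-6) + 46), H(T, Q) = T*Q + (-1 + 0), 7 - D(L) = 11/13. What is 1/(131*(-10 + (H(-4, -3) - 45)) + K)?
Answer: -13/80356 ≈ -0.00016178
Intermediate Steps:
D(L) = 80/13 (D(L) = 7 - 11/13 = 80/13)
H(T, Q) = -1 + Q*T (H(T, Q) = Q*T - 1 = -1 + Q*T)
K = -5424/13 (K = -8*(80/13 + 46) = -8*678/13 = -5424/13 ≈ -417.23)
1/(131*(-10 + (H(-4, -3) - 45)) + K) = 1/(131*(-10 + ((-1 - 3*(-4)) - 45)) - 5424/13) = 1/(131*(-10 + ((-1 + 12) - 45)) - 5424/13) = 1/(131*(-10 + (11 - 45)) - 5424/13) = 1/(131*(-10 - 34) - 5424/13) = 1/(131*(-44) - 5424/13) = 1/(-5764 - 5424/13) = 1/(-80356/13) = -13/80356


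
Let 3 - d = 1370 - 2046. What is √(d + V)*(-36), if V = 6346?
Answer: -180*√281 ≈ -3017.4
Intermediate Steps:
d = 679 (d = 3 - (1370 - 2046) = 3 - 1*(-676) = 3 + 676 = 679)
√(d + V)*(-36) = √(679 + 6346)*(-36) = √7025*(-36) = (5*√281)*(-36) = -180*√281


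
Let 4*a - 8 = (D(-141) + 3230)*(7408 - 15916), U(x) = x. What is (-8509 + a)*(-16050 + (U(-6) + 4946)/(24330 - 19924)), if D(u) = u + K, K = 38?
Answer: 235455959332480/2203 ≈ 1.0688e+11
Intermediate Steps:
D(u) = 38 + u (D(u) = u + 38 = 38 + u)
a = -6651127 (a = 2 + (((38 - 141) + 3230)*(7408 - 15916))/4 = 2 + ((-103 + 3230)*(-8508))/4 = 2 + (3127*(-8508))/4 = 2 + (1/4)*(-26604516) = 2 - 6651129 = -6651127)
(-8509 + a)*(-16050 + (U(-6) + 4946)/(24330 - 19924)) = (-8509 - 6651127)*(-16050 + (-6 + 4946)/(24330 - 19924)) = -6659636*(-16050 + 4940/4406) = -6659636*(-16050 + 4940*(1/4406)) = -6659636*(-16050 + 2470/2203) = -6659636*(-35355680/2203) = 235455959332480/2203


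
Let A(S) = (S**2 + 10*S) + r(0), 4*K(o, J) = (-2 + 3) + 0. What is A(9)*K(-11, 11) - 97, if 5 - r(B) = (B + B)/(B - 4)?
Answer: -53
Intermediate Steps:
r(B) = 5 - 2*B/(-4 + B) (r(B) = 5 - (B + B)/(B - 4) = 5 - 2*B/(-4 + B))
K(o, J) = 1/4 (K(o, J) = ((-2 + 3) + 0)/4 = (1 + 0)/4 = (1/4)*1 = 1/4)
A(S) = 5 + S**2 + 10*S (A(S) = (S**2 + 10*S) + (-20 + 3*0)/(-4 + 0) = (S**2 + 10*S) + (-20 + 0)/(-4) = (S**2 + 10*S) - 1/4*(-20) = (S**2 + 10*S) + 5 = 5 + S**2 + 10*S)
A(9)*K(-11, 11) - 97 = (5 + 9**2 + 10*9)*(1/4) - 97 = (5 + 81 + 90)*(1/4) - 97 = 176*(1/4) - 97 = 44 - 97 = -53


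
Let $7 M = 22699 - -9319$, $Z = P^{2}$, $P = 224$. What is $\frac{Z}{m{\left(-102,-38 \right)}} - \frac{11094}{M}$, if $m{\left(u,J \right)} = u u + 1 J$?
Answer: $\frac{28626155}{11853521} \approx 2.415$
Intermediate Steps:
$m{\left(u,J \right)} = J + u^{2}$ ($m{\left(u,J \right)} = u^{2} + J = J + u^{2}$)
$Z = 50176$ ($Z = 224^{2} = 50176$)
$M = 4574$ ($M = \frac{22699 - -9319}{7} = \frac{22699 + 9319}{7} = \frac{1}{7} \cdot 32018 = 4574$)
$\frac{Z}{m{\left(-102,-38 \right)}} - \frac{11094}{M} = \frac{50176}{-38 + \left(-102\right)^{2}} - \frac{11094}{4574} = \frac{50176}{-38 + 10404} - \frac{5547}{2287} = \frac{50176}{10366} - \frac{5547}{2287} = 50176 \cdot \frac{1}{10366} - \frac{5547}{2287} = \frac{25088}{5183} - \frac{5547}{2287} = \frac{28626155}{11853521}$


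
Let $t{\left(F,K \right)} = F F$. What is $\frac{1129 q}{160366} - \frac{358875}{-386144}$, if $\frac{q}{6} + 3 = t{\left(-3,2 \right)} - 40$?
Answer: $- \frac{1426536057}{2814744032} \approx -0.50681$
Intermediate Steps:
$t{\left(F,K \right)} = F^{2}$
$q = -204$ ($q = -18 + 6 \left(\left(-3\right)^{2} - 40\right) = -18 + 6 \left(9 - 40\right) = -18 + 6 \left(-31\right) = -18 - 186 = -204$)
$\frac{1129 q}{160366} - \frac{358875}{-386144} = \frac{1129 \left(-204\right)}{160366} - \frac{358875}{-386144} = \left(-230316\right) \frac{1}{160366} - - \frac{32625}{35104} = - \frac{115158}{80183} + \frac{32625}{35104} = - \frac{1426536057}{2814744032}$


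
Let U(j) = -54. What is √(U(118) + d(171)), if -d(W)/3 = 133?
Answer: I*√453 ≈ 21.284*I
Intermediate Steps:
d(W) = -399 (d(W) = -3*133 = -399)
√(U(118) + d(171)) = √(-54 - 399) = √(-453) = I*√453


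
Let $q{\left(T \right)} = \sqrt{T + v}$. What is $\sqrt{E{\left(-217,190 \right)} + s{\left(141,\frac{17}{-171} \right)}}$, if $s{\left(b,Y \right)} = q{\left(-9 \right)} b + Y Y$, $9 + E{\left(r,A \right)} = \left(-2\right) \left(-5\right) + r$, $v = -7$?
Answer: $\frac{\sqrt{-6315767 + 16491924 i}}{171} \approx 13.928 + 20.248 i$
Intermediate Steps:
$q{\left(T \right)} = \sqrt{-7 + T}$ ($q{\left(T \right)} = \sqrt{T - 7} = \sqrt{-7 + T}$)
$E{\left(r,A \right)} = 1 + r$ ($E{\left(r,A \right)} = -9 + \left(\left(-2\right) \left(-5\right) + r\right) = -9 + \left(10 + r\right) = 1 + r$)
$s{\left(b,Y \right)} = Y^{2} + 4 i b$ ($s{\left(b,Y \right)} = \sqrt{-7 - 9} b + Y Y = \sqrt{-16} b + Y^{2} = 4 i b + Y^{2} = Y^{2} + 4 i b$)
$\sqrt{E{\left(-217,190 \right)} + s{\left(141,\frac{17}{-171} \right)}} = \sqrt{\left(1 - 217\right) + \left(\left(\frac{17}{-171}\right)^{2} + 4 i 141\right)} = \sqrt{-216 + \left(\left(17 \left(- \frac{1}{171}\right)\right)^{2} + 564 i\right)} = \sqrt{-216 + \left(\left(- \frac{17}{171}\right)^{2} + 564 i\right)} = \sqrt{-216 + \left(\frac{289}{29241} + 564 i\right)} = \sqrt{- \frac{6315767}{29241} + 564 i}$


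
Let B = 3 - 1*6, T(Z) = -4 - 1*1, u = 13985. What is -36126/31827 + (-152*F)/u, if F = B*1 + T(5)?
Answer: -155506826/148366865 ≈ -1.0481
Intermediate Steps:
T(Z) = -5 (T(Z) = -4 - 1 = -5)
B = -3 (B = 3 - 6 = -3)
F = -8 (F = -3*1 - 5 = -3 - 5 = -8)
-36126/31827 + (-152*F)/u = -36126/31827 - 152*(-8)/13985 = -36126*1/31827 + 1216*(1/13985) = -12042/10609 + 1216/13985 = -155506826/148366865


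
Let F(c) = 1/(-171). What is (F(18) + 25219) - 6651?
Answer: 3175127/171 ≈ 18568.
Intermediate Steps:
F(c) = -1/171
(F(18) + 25219) - 6651 = (-1/171 + 25219) - 6651 = 4312448/171 - 6651 = 3175127/171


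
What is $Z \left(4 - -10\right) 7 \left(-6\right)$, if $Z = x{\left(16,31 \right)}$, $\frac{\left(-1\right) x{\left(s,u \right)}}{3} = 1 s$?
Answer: $28224$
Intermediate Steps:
$x{\left(s,u \right)} = - 3 s$ ($x{\left(s,u \right)} = - 3 \cdot 1 s = - 3 s$)
$Z = -48$ ($Z = \left(-3\right) 16 = -48$)
$Z \left(4 - -10\right) 7 \left(-6\right) = - 48 \left(4 - -10\right) 7 \left(-6\right) = - 48 \left(4 + 10\right) 7 \left(-6\right) = - 48 \cdot 14 \cdot 7 \left(-6\right) = - 48 \cdot 98 \left(-6\right) = \left(-48\right) \left(-588\right) = 28224$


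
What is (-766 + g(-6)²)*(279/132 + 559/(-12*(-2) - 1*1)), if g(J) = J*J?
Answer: 7084775/506 ≈ 14002.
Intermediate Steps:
g(J) = J²
(-766 + g(-6)²)*(279/132 + 559/(-12*(-2) - 1*1)) = (-766 + ((-6)²)²)*(279/132 + 559/(-12*(-2) - 1*1)) = (-766 + 36²)*(279*(1/132) + 559/(24 - 1)) = (-766 + 1296)*(93/44 + 559/23) = 530*(93/44 + 559*(1/23)) = 530*(93/44 + 559/23) = 530*(26735/1012) = 7084775/506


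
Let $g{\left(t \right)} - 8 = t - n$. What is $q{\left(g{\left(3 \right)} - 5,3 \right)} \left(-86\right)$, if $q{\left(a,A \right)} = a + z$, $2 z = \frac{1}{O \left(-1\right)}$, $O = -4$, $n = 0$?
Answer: $- \frac{2107}{4} \approx -526.75$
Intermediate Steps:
$g{\left(t \right)} = 8 + t$ ($g{\left(t \right)} = 8 + \left(t - 0\right) = 8 + \left(t + 0\right) = 8 + t$)
$z = \frac{1}{8}$ ($z = \frac{1}{2 \left(\left(-4\right) \left(-1\right)\right)} = \frac{1}{2 \cdot 4} = \frac{1}{2} \cdot \frac{1}{4} = \frac{1}{8} \approx 0.125$)
$q{\left(a,A \right)} = \frac{1}{8} + a$ ($q{\left(a,A \right)} = a + \frac{1}{8} = \frac{1}{8} + a$)
$q{\left(g{\left(3 \right)} - 5,3 \right)} \left(-86\right) = \left(\frac{1}{8} + \left(\left(8 + 3\right) - 5\right)\right) \left(-86\right) = \left(\frac{1}{8} + \left(11 - 5\right)\right) \left(-86\right) = \left(\frac{1}{8} + 6\right) \left(-86\right) = \frac{49}{8} \left(-86\right) = - \frac{2107}{4}$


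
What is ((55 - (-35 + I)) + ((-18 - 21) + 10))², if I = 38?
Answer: 529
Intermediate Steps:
((55 - (-35 + I)) + ((-18 - 21) + 10))² = ((55 - (-35 + 38)) + ((-18 - 21) + 10))² = ((55 - 1*3) + (-39 + 10))² = ((55 - 3) - 29)² = (52 - 29)² = 23² = 529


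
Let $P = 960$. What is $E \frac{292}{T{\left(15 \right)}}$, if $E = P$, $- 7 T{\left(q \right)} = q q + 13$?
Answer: $- \frac{140160}{17} \approx -8244.7$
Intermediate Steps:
$T{\left(q \right)} = - \frac{13}{7} - \frac{q^{2}}{7}$ ($T{\left(q \right)} = - \frac{q q + 13}{7} = - \frac{q^{2} + 13}{7} = - \frac{13 + q^{2}}{7} = - \frac{13}{7} - \frac{q^{2}}{7}$)
$E = 960$
$E \frac{292}{T{\left(15 \right)}} = 960 \frac{292}{- \frac{13}{7} - \frac{15^{2}}{7}} = 960 \frac{292}{- \frac{13}{7} - \frac{225}{7}} = 960 \frac{292}{-34} = 960 \cdot 292 \left(- \frac{1}{34}\right) = 960 \left(- \frac{146}{17}\right) = - \frac{140160}{17}$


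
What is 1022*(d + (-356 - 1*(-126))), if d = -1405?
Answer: -1670970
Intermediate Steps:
1022*(d + (-356 - 1*(-126))) = 1022*(-1405 + (-356 - 1*(-126))) = 1022*(-1405 + (-356 + 126)) = 1022*(-1405 - 230) = 1022*(-1635) = -1670970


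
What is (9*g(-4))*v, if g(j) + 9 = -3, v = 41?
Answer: -4428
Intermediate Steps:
g(j) = -12 (g(j) = -9 - 3 = -12)
(9*g(-4))*v = (9*(-12))*41 = -108*41 = -4428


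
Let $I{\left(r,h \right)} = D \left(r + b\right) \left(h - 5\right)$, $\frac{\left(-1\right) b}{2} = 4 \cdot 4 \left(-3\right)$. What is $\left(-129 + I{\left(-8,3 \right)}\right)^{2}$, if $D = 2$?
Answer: $231361$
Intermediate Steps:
$b = 96$ ($b = - 2 \cdot 4 \cdot 4 \left(-3\right) = - 2 \cdot 16 \left(-3\right) = \left(-2\right) \left(-48\right) = 96$)
$I{\left(r,h \right)} = 2 \left(-5 + h\right) \left(96 + r\right)$ ($I{\left(r,h \right)} = 2 \left(r + 96\right) \left(h - 5\right) = 2 \left(96 + r\right) \left(-5 + h\right) = 2 \left(-5 + h\right) \left(96 + r\right)$)
$\left(-129 + I{\left(-8,3 \right)}\right)^{2} = \left(-129 + \left(-960 - -80 + 192 \cdot 3 + 2 \cdot 3 \left(-8\right)\right)\right)^{2} = \left(-129 + \left(-960 + 80 + 576 - 48\right)\right)^{2} = \left(-129 - 352\right)^{2} = \left(-481\right)^{2} = 231361$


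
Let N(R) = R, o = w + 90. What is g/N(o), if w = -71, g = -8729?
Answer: -8729/19 ≈ -459.42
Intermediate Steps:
o = 19 (o = -71 + 90 = 19)
g/N(o) = -8729/19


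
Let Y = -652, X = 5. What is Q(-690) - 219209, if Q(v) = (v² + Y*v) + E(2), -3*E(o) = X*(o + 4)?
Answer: 706761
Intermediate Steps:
E(o) = -20/3 - 5*o/3 (E(o) = -5*(o + 4)/3 = -5*(4 + o)/3 = -(20 + 5*o)/3 = -20/3 - 5*o/3)
Q(v) = -10 + v² - 652*v (Q(v) = (v² - 652*v) + (-20/3 - 5/3*2) = (v² - 652*v) + (-20/3 - 10/3) = (v² - 652*v) - 10 = -10 + v² - 652*v)
Q(-690) - 219209 = (-10 + (-690)² - 652*(-690)) - 219209 = (-10 + 476100 + 449880) - 219209 = 925970 - 219209 = 706761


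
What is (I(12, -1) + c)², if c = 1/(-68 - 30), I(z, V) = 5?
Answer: 239121/9604 ≈ 24.898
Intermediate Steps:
c = -1/98 (c = 1/(-98) = -1/98 ≈ -0.010204)
(I(12, -1) + c)² = (5 - 1/98)² = (489/98)² = 239121/9604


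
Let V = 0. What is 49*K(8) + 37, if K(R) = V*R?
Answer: 37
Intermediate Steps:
K(R) = 0 (K(R) = 0*R = 0)
49*K(8) + 37 = 49*0 + 37 = 0 + 37 = 37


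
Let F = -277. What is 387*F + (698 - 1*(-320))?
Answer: -106181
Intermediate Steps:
387*F + (698 - 1*(-320)) = 387*(-277) + (698 - 1*(-320)) = -107199 + (698 + 320) = -107199 + 1018 = -106181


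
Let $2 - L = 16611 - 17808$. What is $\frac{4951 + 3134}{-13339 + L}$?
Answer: $- \frac{1617}{2428} \approx -0.66598$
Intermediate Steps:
$L = 1199$ ($L = 2 - \left(16611 - 17808\right) = 2 - -1197 = 2 + 1197 = 1199$)
$\frac{4951 + 3134}{-13339 + L} = \frac{4951 + 3134}{-13339 + 1199} = \frac{8085}{-12140} = 8085 \left(- \frac{1}{12140}\right) = - \frac{1617}{2428}$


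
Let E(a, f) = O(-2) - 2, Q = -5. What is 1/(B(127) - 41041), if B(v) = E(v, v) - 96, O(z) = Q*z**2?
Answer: -1/41159 ≈ -2.4296e-5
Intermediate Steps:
O(z) = -5*z**2
E(a, f) = -22 (E(a, f) = -5*(-2)**2 - 2 = -5*4 - 2 = -20 - 2 = -22)
B(v) = -118 (B(v) = -22 - 96 = -118)
1/(B(127) - 41041) = 1/(-118 - 41041) = 1/(-41159) = -1/41159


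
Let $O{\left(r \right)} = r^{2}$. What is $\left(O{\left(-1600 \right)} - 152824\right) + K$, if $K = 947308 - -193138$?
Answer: $3547622$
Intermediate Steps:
$K = 1140446$ ($K = 947308 + 193138 = 1140446$)
$\left(O{\left(-1600 \right)} - 152824\right) + K = \left(\left(-1600\right)^{2} - 152824\right) + 1140446 = \left(2560000 - 152824\right) + 1140446 = 2407176 + 1140446 = 3547622$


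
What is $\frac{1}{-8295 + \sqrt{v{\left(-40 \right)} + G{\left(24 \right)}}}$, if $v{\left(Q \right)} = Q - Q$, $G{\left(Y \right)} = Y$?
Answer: $- \frac{2765}{22935667} - \frac{2 \sqrt{6}}{68807001} \approx -0.00012063$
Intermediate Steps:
$v{\left(Q \right)} = 0$
$\frac{1}{-8295 + \sqrt{v{\left(-40 \right)} + G{\left(24 \right)}}} = \frac{1}{-8295 + \sqrt{0 + 24}} = \frac{1}{-8295 + \sqrt{24}} = \frac{1}{-8295 + 2 \sqrt{6}}$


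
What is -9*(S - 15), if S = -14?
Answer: 261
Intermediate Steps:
-9*(S - 15) = -9*(-14 - 15) = -9*(-29) = 261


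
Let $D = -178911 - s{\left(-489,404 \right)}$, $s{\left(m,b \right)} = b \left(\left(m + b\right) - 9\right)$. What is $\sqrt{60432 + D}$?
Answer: $19 i \sqrt{223} \approx 283.73 i$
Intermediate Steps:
$s{\left(m,b \right)} = b \left(-9 + b + m\right)$ ($s{\left(m,b \right)} = b \left(\left(b + m\right) - 9\right) = b \left(-9 + b + m\right)$)
$D = -140935$ ($D = -178911 - 404 \left(-9 + 404 - 489\right) = -178911 - 404 \left(-94\right) = -178911 - -37976 = -178911 + 37976 = -140935$)
$\sqrt{60432 + D} = \sqrt{60432 - 140935} = \sqrt{-80503} = 19 i \sqrt{223}$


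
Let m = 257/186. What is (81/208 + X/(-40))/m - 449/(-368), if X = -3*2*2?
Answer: 10567871/6147440 ≈ 1.7191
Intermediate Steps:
m = 257/186 (m = 257*(1/186) = 257/186 ≈ 1.3817)
X = -12 (X = -6*2 = -12)
(81/208 + X/(-40))/m - 449/(-368) = (81/208 - 12/(-40))/(257/186) - 449/(-368) = (81*(1/208) - 12*(-1/40))*(186/257) - 449*(-1/368) = (81/208 + 3/10)*(186/257) + 449/368 = (717/1040)*(186/257) + 449/368 = 66681/133640 + 449/368 = 10567871/6147440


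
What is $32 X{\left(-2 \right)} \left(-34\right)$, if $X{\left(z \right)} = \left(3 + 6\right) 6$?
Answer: $-58752$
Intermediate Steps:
$X{\left(z \right)} = 54$ ($X{\left(z \right)} = 9 \cdot 6 = 54$)
$32 X{\left(-2 \right)} \left(-34\right) = 32 \cdot 54 \left(-34\right) = 1728 \left(-34\right) = -58752$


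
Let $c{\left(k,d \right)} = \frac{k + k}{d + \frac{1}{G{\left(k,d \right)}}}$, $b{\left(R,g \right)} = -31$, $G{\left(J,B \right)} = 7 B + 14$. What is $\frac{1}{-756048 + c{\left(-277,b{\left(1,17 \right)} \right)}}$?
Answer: $- \frac{3147}{2379226825} \approx -1.3227 \cdot 10^{-6}$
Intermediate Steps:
$G{\left(J,B \right)} = 14 + 7 B$
$c{\left(k,d \right)} = \frac{2 k}{d + \frac{1}{14 + 7 d}}$ ($c{\left(k,d \right)} = \frac{k + k}{d + \frac{1}{14 + 7 d}} = \frac{2 k}{d + \frac{1}{14 + 7 d}}$)
$\frac{1}{-756048 + c{\left(-277,b{\left(1,17 \right)} \right)}} = \frac{1}{-756048 + 14 \left(-277\right) \frac{1}{1 + 7 \left(-31\right) \left(2 - 31\right)} \left(2 - 31\right)} = \frac{1}{-756048 + 14 \left(-277\right) \frac{1}{1 + 7 \left(-31\right) \left(-29\right)} \left(-29\right)} = \frac{1}{-756048 + 14 \left(-277\right) \frac{1}{1 + 6293} \left(-29\right)} = \frac{1}{-756048 + 14 \left(-277\right) \frac{1}{6294} \left(-29\right)} = \frac{1}{-756048 + \frac{56231}{3147}} = \frac{1}{- \frac{2379226825}{3147}} = - \frac{3147}{2379226825}$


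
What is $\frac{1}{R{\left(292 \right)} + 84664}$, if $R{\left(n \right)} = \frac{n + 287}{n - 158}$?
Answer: $\frac{134}{11345555} \approx 1.1811 \cdot 10^{-5}$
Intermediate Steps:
$R{\left(n \right)} = \frac{287 + n}{-158 + n}$
$\frac{1}{R{\left(292 \right)} + 84664} = \frac{1}{\frac{287 + 292}{-158 + 292} + 84664} = \frac{1}{\frac{1}{134} \cdot 579 + 84664} = \frac{1}{\frac{579}{134} + 84664} = \frac{1}{\frac{11345555}{134}} = \frac{134}{11345555}$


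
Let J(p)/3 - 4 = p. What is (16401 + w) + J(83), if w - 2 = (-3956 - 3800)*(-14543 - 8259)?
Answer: 176868976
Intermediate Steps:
J(p) = 12 + 3*p
w = 176852314 (w = 2 + (-3956 - 3800)*(-14543 - 8259) = 2 - 7756*(-22802) = 2 + 176852312 = 176852314)
(16401 + w) + J(83) = (16401 + 176852314) + (12 + 3*83) = 176868715 + (12 + 249) = 176868715 + 261 = 176868976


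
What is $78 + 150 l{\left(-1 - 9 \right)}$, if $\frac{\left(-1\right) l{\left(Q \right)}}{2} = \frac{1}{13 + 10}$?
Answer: $\frac{1494}{23} \approx 64.957$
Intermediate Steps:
$l{\left(Q \right)} = - \frac{2}{23}$ ($l{\left(Q \right)} = - \frac{2}{13 + 10} = - \frac{2}{23}$)
$78 + 150 l{\left(-1 - 9 \right)} = 78 + 150 \left(- \frac{2}{23}\right) = 78 - \frac{300}{23} = \frac{1494}{23}$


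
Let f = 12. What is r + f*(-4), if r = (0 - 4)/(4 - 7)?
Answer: -140/3 ≈ -46.667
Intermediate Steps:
r = 4/3 (r = -4/(-3) = -4*(-⅓) = 4/3 ≈ 1.3333)
r + f*(-4) = 4/3 + 12*(-4) = 4/3 - 48 = -140/3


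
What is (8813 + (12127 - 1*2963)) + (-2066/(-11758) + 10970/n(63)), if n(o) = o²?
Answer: 419539434334/23333751 ≈ 17980.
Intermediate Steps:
(8813 + (12127 - 1*2963)) + (-2066/(-11758) + 10970/n(63)) = (8813 + (12127 - 1*2963)) + (-2066/(-11758) + 10970/(63²)) = (8813 + (12127 - 2963)) + (-2066*(-1/11758) + 10970/3969) = (8813 + 9164) + (1033/5879 + 10970*(1/3969)) = 17977 + (1033/5879 + 10970/3969) = 17977 + 68592607/23333751 = 419539434334/23333751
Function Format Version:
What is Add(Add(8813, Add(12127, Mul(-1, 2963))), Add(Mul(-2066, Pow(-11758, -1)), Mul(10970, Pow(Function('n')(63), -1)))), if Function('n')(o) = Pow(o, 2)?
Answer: Rational(419539434334, 23333751) ≈ 17980.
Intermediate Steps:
Add(Add(8813, Add(12127, Mul(-1, 2963))), Add(Mul(-2066, Pow(-11758, -1)), Mul(10970, Pow(Function('n')(63), -1)))) = Add(Add(8813, Add(12127, Mul(-1, 2963))), Add(Mul(-2066, Pow(-11758, -1)), Mul(10970, Pow(Pow(63, 2), -1)))) = Add(Add(8813, Add(12127, -2963)), Add(Mul(-2066, Rational(-1, 11758)), Mul(10970, Pow(3969, -1)))) = Add(Add(8813, 9164), Add(Rational(1033, 5879), Mul(10970, Rational(1, 3969)))) = Add(17977, Add(Rational(1033, 5879), Rational(10970, 3969))) = Add(17977, Rational(68592607, 23333751)) = Rational(419539434334, 23333751)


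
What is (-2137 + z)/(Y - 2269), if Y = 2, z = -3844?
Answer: 5981/2267 ≈ 2.6383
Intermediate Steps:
(-2137 + z)/(Y - 2269) = (-2137 - 3844)/(2 - 2269) = -5981/(-2267) = -5981*(-1/2267) = 5981/2267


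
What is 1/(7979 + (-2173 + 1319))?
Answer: 1/7125 ≈ 0.00014035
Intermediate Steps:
1/(7979 + (-2173 + 1319)) = 1/(7979 - 854) = 1/7125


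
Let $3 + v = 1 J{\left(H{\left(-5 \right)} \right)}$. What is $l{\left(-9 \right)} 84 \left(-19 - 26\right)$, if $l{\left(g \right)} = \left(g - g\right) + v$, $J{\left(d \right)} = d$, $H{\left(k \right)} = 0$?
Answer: $11340$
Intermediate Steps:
$v = -3$ ($v = -3 + 1 \cdot 0 = -3 + 0 = -3$)
$l{\left(g \right)} = -3$ ($l{\left(g \right)} = \left(g - g\right) - 3 = 0 - 3 = -3$)
$l{\left(-9 \right)} 84 \left(-19 - 26\right) = \left(-3\right) 84 \left(-19 - 26\right) = \left(-252\right) \left(-45\right) = 11340$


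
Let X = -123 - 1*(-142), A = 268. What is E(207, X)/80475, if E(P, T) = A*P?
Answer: 18492/26825 ≈ 0.68936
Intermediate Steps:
X = 19 (X = -123 + 142 = 19)
E(P, T) = 268*P
E(207, X)/80475 = (268*207)/80475 = 55476*(1/80475) = 18492/26825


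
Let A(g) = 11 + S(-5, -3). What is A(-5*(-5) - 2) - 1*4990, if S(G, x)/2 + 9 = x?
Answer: -5003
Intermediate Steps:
S(G, x) = -18 + 2*x
A(g) = -13 (A(g) = 11 + (-18 + 2*(-3)) = 11 + (-18 - 6) = 11 - 24 = -13)
A(-5*(-5) - 2) - 1*4990 = -13 - 1*4990 = -13 - 4990 = -5003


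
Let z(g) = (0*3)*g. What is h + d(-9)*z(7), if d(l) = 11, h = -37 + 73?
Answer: 36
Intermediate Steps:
z(g) = 0 (z(g) = 0*g = 0)
h = 36
h + d(-9)*z(7) = 36 + 11*0 = 36 + 0 = 36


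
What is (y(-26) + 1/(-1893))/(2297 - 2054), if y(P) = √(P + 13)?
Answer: -1/459999 + I*√13/243 ≈ -2.1739e-6 + 0.014838*I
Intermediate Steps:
y(P) = √(13 + P)
(y(-26) + 1/(-1893))/(2297 - 2054) = (√(13 - 26) + 1/(-1893))/(2297 - 2054) = (√(-13) - 1/1893)/243 = (I*√13 - 1/1893)*(1/243) = (-1/1893 + I*√13)*(1/243) = -1/459999 + I*√13/243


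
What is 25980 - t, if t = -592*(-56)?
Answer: -7172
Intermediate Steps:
t = 33152
25980 - t = 25980 - 1*33152 = 25980 - 33152 = -7172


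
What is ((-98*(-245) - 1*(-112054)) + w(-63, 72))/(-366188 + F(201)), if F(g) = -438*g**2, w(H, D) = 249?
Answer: -136313/18061826 ≈ -0.0075470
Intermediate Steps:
((-98*(-245) - 1*(-112054)) + w(-63, 72))/(-366188 + F(201)) = ((-98*(-245) - 1*(-112054)) + 249)/(-366188 - 438*201**2) = ((24010 + 112054) + 249)/(-366188 - 438*40401) = (136064 + 249)/(-366188 - 17695638) = 136313/(-18061826) = 136313*(-1/18061826) = -136313/18061826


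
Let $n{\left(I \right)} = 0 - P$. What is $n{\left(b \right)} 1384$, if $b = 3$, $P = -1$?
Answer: $1384$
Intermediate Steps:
$n{\left(I \right)} = 1$ ($n{\left(I \right)} = 0 - -1 = 0 + 1 = 1$)
$n{\left(b \right)} 1384 = 1 \cdot 1384 = 1384$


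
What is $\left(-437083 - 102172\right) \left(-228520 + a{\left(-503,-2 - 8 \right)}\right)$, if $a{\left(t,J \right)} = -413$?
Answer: $123453264915$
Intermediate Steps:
$\left(-437083 - 102172\right) \left(-228520 + a{\left(-503,-2 - 8 \right)}\right) = \left(-437083 - 102172\right) \left(-228520 - 413\right) = \left(-539255\right) \left(-228933\right) = 123453264915$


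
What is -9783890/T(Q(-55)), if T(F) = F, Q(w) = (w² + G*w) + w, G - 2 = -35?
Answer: -1956778/957 ≈ -2044.7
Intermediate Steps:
G = -33 (G = 2 - 35 = -33)
Q(w) = w² - 32*w (Q(w) = (w² - 33*w) + w = w² - 32*w)
-9783890/T(Q(-55)) = -9783890*(-1/(55*(-32 - 55))) = -9783890/((-55*(-87))) = -9783890/4785 = -9783890*1/4785 = -1956778/957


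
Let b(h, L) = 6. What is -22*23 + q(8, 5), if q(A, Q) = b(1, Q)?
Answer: -500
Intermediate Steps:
q(A, Q) = 6
-22*23 + q(8, 5) = -22*23 + 6 = -506 + 6 = -500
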